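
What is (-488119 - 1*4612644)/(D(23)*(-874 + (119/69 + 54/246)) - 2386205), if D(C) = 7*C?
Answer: 627393849/310772537 ≈ 2.0188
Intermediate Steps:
(-488119 - 1*4612644)/(D(23)*(-874 + (119/69 + 54/246)) - 2386205) = (-488119 - 1*4612644)/((7*23)*(-874 + (119/69 + 54/246)) - 2386205) = (-488119 - 4612644)/(161*(-874 + (119*(1/69) + 54*(1/246))) - 2386205) = -5100763/(161*(-874 + (119/69 + 9/41)) - 2386205) = -5100763/(161*(-874 + 5500/2829) - 2386205) = -5100763/(161*(-2467046/2829) - 2386205) = -5100763/(-17269322/123 - 2386205) = -5100763/(-310772537/123) = -5100763*(-123/310772537) = 627393849/310772537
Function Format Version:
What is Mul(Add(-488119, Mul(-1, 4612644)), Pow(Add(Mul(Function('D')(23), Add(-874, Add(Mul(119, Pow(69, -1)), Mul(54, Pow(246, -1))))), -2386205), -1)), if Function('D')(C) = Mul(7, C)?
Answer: Rational(627393849, 310772537) ≈ 2.0188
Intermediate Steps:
Mul(Add(-488119, Mul(-1, 4612644)), Pow(Add(Mul(Function('D')(23), Add(-874, Add(Mul(119, Pow(69, -1)), Mul(54, Pow(246, -1))))), -2386205), -1)) = Mul(Add(-488119, Mul(-1, 4612644)), Pow(Add(Mul(Mul(7, 23), Add(-874, Add(Mul(119, Pow(69, -1)), Mul(54, Pow(246, -1))))), -2386205), -1)) = Mul(Add(-488119, -4612644), Pow(Add(Mul(161, Add(-874, Add(Mul(119, Rational(1, 69)), Mul(54, Rational(1, 246))))), -2386205), -1)) = Mul(-5100763, Pow(Add(Mul(161, Add(-874, Add(Rational(119, 69), Rational(9, 41)))), -2386205), -1)) = Mul(-5100763, Pow(Add(Mul(161, Add(-874, Rational(5500, 2829))), -2386205), -1)) = Mul(-5100763, Pow(Add(Mul(161, Rational(-2467046, 2829)), -2386205), -1)) = Mul(-5100763, Pow(Add(Rational(-17269322, 123), -2386205), -1)) = Mul(-5100763, Pow(Rational(-310772537, 123), -1)) = Mul(-5100763, Rational(-123, 310772537)) = Rational(627393849, 310772537)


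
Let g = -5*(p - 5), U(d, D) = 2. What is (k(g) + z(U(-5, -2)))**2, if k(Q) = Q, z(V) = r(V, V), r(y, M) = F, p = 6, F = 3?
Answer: 4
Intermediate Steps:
r(y, M) = 3
z(V) = 3
g = -5 (g = -5*(6 - 5) = -5*1 = -5)
(k(g) + z(U(-5, -2)))**2 = (-5 + 3)**2 = (-2)**2 = 4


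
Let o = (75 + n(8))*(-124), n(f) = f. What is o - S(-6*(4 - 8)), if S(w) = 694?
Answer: -10986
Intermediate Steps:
o = -10292 (o = (75 + 8)*(-124) = 83*(-124) = -10292)
o - S(-6*(4 - 8)) = -10292 - 1*694 = -10292 - 694 = -10986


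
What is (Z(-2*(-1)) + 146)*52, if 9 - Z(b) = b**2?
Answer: 7852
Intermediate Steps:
Z(b) = 9 - b**2
(Z(-2*(-1)) + 146)*52 = ((9 - (-2*(-1))**2) + 146)*52 = ((9 - 1*2**2) + 146)*52 = ((9 - 1*4) + 146)*52 = ((9 - 4) + 146)*52 = (5 + 146)*52 = 151*52 = 7852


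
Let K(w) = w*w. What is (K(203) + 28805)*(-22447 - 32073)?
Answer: -3817163280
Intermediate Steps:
K(w) = w²
(K(203) + 28805)*(-22447 - 32073) = (203² + 28805)*(-22447 - 32073) = (41209 + 28805)*(-54520) = 70014*(-54520) = -3817163280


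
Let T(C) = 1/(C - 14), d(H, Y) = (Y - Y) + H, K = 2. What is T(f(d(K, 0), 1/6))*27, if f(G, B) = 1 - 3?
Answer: -27/16 ≈ -1.6875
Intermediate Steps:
d(H, Y) = H (d(H, Y) = 0 + H = H)
f(G, B) = -2
T(C) = 1/(-14 + C)
T(f(d(K, 0), 1/6))*27 = 27/(-14 - 2) = 27/(-16) = -1/16*27 = -27/16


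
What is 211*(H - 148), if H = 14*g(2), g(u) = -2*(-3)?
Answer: -13504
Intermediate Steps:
g(u) = 6
H = 84 (H = 14*6 = 84)
211*(H - 148) = 211*(84 - 148) = 211*(-64) = -13504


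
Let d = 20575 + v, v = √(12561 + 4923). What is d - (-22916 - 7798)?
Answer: 51289 + 2*√4371 ≈ 51421.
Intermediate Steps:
v = 2*√4371 (v = √17484 = 2*√4371 ≈ 132.23)
d = 20575 + 2*√4371 ≈ 20707.
d - (-22916 - 7798) = (20575 + 2*√4371) - (-22916 - 7798) = (20575 + 2*√4371) - 1*(-30714) = (20575 + 2*√4371) + 30714 = 51289 + 2*√4371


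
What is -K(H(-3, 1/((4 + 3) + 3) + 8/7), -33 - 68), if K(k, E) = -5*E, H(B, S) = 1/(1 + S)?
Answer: -505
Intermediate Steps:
-K(H(-3, 1/((4 + 3) + 3) + 8/7), -33 - 68) = -(-5)*(-33 - 68) = -(-5)*(-101) = -1*505 = -505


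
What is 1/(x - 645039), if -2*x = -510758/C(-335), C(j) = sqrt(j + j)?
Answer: -432176130/278835677152711 + 255379*I*sqrt(670)/278835677152711 ≈ -1.5499e-6 + 2.3707e-8*I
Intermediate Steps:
C(j) = sqrt(2)*sqrt(j) (C(j) = sqrt(2*j) = sqrt(2)*sqrt(j))
x = -255379*I*sqrt(670)/670 (x = -(-255379)/(sqrt(2)*sqrt(-335)) = -(-255379)/(sqrt(2)*(I*sqrt(335))) = -(-255379)/(I*sqrt(670)) = -(-255379)*(-I*sqrt(670)/670) = -255379*I*sqrt(670)/670 ≈ -9866.2*I)
1/(x - 645039) = 1/(-255379*I*sqrt(670)/670 - 645039) = 1/(-645039 - 255379*I*sqrt(670)/670)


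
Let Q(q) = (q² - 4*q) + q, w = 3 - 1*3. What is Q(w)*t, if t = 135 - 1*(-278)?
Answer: 0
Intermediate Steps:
w = 0 (w = 3 - 3 = 0)
Q(q) = q² - 3*q
t = 413 (t = 135 + 278 = 413)
Q(w)*t = (0*(-3 + 0))*413 = (0*(-3))*413 = 0*413 = 0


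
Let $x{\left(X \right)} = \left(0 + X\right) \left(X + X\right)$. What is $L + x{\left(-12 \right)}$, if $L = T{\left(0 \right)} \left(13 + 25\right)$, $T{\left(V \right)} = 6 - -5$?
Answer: $706$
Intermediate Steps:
$x{\left(X \right)} = 2 X^{2}$ ($x{\left(X \right)} = X 2 X = 2 X^{2}$)
$T{\left(V \right)} = 11$ ($T{\left(V \right)} = 6 + 5 = 11$)
$L = 418$ ($L = 11 \left(13 + 25\right) = 11 \cdot 38 = 418$)
$L + x{\left(-12 \right)} = 418 + 2 \left(-12\right)^{2} = 418 + 2 \cdot 144 = 418 + 288 = 706$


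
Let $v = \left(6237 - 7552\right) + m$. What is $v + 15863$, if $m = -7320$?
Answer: $7228$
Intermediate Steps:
$v = -8635$ ($v = \left(6237 - 7552\right) - 7320 = -1315 - 7320 = -8635$)
$v + 15863 = -8635 + 15863 = 7228$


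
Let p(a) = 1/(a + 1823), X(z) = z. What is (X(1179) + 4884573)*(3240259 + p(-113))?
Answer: 4511864039398172/285 ≈ 1.5831e+13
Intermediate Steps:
p(a) = 1/(1823 + a)
(X(1179) + 4884573)*(3240259 + p(-113)) = (1179 + 4884573)*(3240259 + 1/(1823 - 113)) = 4885752*(3240259 + 1/1710) = 4885752*(5540842891/1710) = 4511864039398172/285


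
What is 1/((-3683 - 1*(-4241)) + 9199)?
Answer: 1/9757 ≈ 0.00010249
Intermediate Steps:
1/((-3683 - 1*(-4241)) + 9199) = 1/((-3683 + 4241) + 9199) = 1/(558 + 9199) = 1/9757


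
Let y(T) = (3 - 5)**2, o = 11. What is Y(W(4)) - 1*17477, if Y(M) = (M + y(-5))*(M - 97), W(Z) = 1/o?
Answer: -2162687/121 ≈ -17873.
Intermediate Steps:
y(T) = 4 (y(T) = (-2)**2 = 4)
W(Z) = 1/11
Y(M) = (-97 + M)*(4 + M) (Y(M) = (M + 4)*(M - 97) = (4 + M)*(-97 + M) = (-97 + M)*(4 + M))
Y(W(4)) - 1*17477 = (-388 + (1/11)**2 - 93*1/11) - 1*17477 = (-388 + 1/121 - 93/11) - 17477 = -47970/121 - 17477 = -2162687/121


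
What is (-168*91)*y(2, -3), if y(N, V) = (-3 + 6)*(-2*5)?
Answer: 458640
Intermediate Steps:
y(N, V) = -30 (y(N, V) = 3*(-10) = -30)
(-168*91)*y(2, -3) = -168*91*(-30) = -15288*(-30) = 458640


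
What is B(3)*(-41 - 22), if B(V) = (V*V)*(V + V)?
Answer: -3402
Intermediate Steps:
B(V) = 2*V**3 (B(V) = V**2*(2*V) = 2*V**3)
B(3)*(-41 - 22) = (2*3**3)*(-41 - 22) = (2*27)*(-63) = 54*(-63) = -3402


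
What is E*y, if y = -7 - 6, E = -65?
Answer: 845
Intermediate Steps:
y = -13
E*y = -65*(-13) = 845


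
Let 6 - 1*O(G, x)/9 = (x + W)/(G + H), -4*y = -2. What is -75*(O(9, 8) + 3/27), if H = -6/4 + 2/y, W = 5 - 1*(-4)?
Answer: -211175/69 ≈ -3060.5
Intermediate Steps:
y = ½ (y = -¼*(-2) = ½ ≈ 0.50000)
W = 9 (W = 5 + 4 = 9)
H = 5/2 (H = -6/4 + 2/(½) = -6*¼ + 2*2 = -3/2 + 4 = 5/2 ≈ 2.5000)
O(G, x) = 54 - 9*(9 + x)/(5/2 + G) (O(G, x) = 54 - 9*(x + 9)/(G + 5/2) = 54 - 9*(9 + x)/(5/2 + G))
-75*(O(9, 8) + 3/27) = -75*(18*(6 - 1*8 + 6*9)/(5 + 2*9) + 3/27) = -75*(18*(6 - 8 + 54)/(5 + 18) + 3*(1/27)) = -75*(18*52/23 + ⅑) = -75*(18*(1/23)*52 + ⅑) = -75*(936/23 + ⅑) = -75*8447/207 = -211175/69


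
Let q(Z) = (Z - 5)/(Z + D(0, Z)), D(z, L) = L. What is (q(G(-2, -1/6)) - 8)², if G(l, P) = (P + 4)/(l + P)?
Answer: 19600/529 ≈ 37.051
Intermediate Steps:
G(l, P) = (4 + P)/(P + l)
q(Z) = (-5 + Z)/(2*Z) (q(Z) = (Z - 5)/(Z + Z) = (-5 + Z)/((2*Z)) = (-5 + Z)*(1/(2*Z)) = (-5 + Z)/(2*Z))
(q(G(-2, -1/6)) - 8)² = ((-5 + (4 - 1/6)/(-1/6 - 2))/(2*(((4 - 1/6)/(-1/6 - 2)))) - 8)² = ((-5 + (4 - 1*⅙)/(-1*⅙ - 2))/(2*(((4 - 1*⅙)/(-1*⅙ - 2)))) - 8)² = ((-5 + (4 - ⅙)/(-⅙ - 2))/(2*(((4 - ⅙)/(-⅙ - 2)))) - 8)² = ((-5 + (23/6)/(-13/6))/(2*(((23/6)/(-13/6)))) - 8)² = ((-5 - 6/13*23/6)/(2*((-6/13*23/6))) - 8)² = ((-5 - 23/13)/(2*(-23/13)) - 8)² = ((½)*(-13/23)*(-88/13) - 8)² = (44/23 - 8)² = (-140/23)² = 19600/529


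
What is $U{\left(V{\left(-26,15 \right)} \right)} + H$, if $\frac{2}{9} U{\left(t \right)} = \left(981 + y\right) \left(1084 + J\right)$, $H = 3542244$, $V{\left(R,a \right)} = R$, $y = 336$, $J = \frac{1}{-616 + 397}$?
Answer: $\frac{1455115269}{146} \approx 9.9665 \cdot 10^{6}$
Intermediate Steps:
$J = - \frac{1}{219}$ ($J = \frac{1}{-219} = - \frac{1}{219} \approx -0.0045662$)
$U{\left(t \right)} = \frac{937947645}{146}$ ($U{\left(t \right)} = \frac{9 \left(981 + 336\right) \left(1084 - \frac{1}{219}\right)}{2} = \frac{9 \cdot 1317 \cdot \frac{237395}{219}}{2} = \frac{9}{2} \cdot \frac{104216405}{73} = \frac{937947645}{146}$)
$U{\left(V{\left(-26,15 \right)} \right)} + H = \frac{937947645}{146} + 3542244 = \frac{1455115269}{146}$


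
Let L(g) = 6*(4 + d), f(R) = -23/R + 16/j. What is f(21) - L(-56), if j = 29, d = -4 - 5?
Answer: 17939/609 ≈ 29.456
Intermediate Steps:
d = -9
f(R) = 16/29 - 23/R (f(R) = -23/R + 16/29 = 16/29 - 23/R)
L(g) = -30 (L(g) = 6*(4 - 9) = 6*(-5) = -30)
f(21) - L(-56) = (16/29 - 23/21) - 1*(-30) = (16/29 - 23*1/21) + 30 = (16/29 - 23/21) + 30 = -331/609 + 30 = 17939/609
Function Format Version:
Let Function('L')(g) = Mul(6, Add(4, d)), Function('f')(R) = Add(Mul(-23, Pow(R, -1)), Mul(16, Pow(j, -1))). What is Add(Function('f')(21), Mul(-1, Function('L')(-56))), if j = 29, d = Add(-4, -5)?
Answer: Rational(17939, 609) ≈ 29.456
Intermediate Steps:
d = -9
Function('f')(R) = Add(Rational(16, 29), Mul(-23, Pow(R, -1))) (Function('f')(R) = Add(Mul(-23, Pow(R, -1)), Mul(16, Pow(29, -1))) = Add(Mul(-23, Pow(R, -1)), Mul(16, Rational(1, 29))) = Add(Mul(-23, Pow(R, -1)), Rational(16, 29)) = Add(Rational(16, 29), Mul(-23, Pow(R, -1))))
Function('L')(g) = -30 (Function('L')(g) = Mul(6, Add(4, -9)) = Mul(6, -5) = -30)
Add(Function('f')(21), Mul(-1, Function('L')(-56))) = Add(Add(Rational(16, 29), Mul(-23, Pow(21, -1))), Mul(-1, -30)) = Add(Add(Rational(16, 29), Mul(-23, Rational(1, 21))), 30) = Add(Add(Rational(16, 29), Rational(-23, 21)), 30) = Add(Rational(-331, 609), 30) = Rational(17939, 609)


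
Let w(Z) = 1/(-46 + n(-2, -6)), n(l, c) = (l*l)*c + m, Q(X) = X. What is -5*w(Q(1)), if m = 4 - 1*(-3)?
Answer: 5/63 ≈ 0.079365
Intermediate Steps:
m = 7 (m = 4 + 3 = 7)
n(l, c) = 7 + c*l² (n(l, c) = (l*l)*c + 7 = l²*c + 7 = c*l² + 7 = 7 + c*l²)
w(Z) = -1/63 (w(Z) = 1/(-46 + (7 - 6*(-2)²)) = 1/(-46 + (7 - 6*4)) = 1/(-46 + (7 - 24)) = 1/(-46 - 17) = 1/(-63) = -1/63)
-5*w(Q(1)) = -5*(-1/63) = 5/63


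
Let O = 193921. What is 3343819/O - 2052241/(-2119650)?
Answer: 575822966947/31618819050 ≈ 18.211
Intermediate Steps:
3343819/O - 2052241/(-2119650) = 3343819/193921 - 2052241/(-2119650) = 3343819*(1/193921) - 2052241*(-1/2119650) = 3343819/193921 + 2052241/2119650 = 575822966947/31618819050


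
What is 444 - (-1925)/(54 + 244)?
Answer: 134237/298 ≈ 450.46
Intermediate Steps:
444 - (-1925)/(54 + 244) = 444 - (-1925)/298 = 444 - 385*(-5/298) = 444 + 1925/298 = 134237/298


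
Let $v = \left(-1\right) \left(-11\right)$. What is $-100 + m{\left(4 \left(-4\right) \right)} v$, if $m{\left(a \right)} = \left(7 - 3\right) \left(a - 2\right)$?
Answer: $-892$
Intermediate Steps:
$v = 11$
$m{\left(a \right)} = -8 + 4 a$ ($m{\left(a \right)} = 4 \left(-2 + a\right) = -8 + 4 a$)
$-100 + m{\left(4 \left(-4\right) \right)} v = -100 + \left(-8 + 4 \cdot 4 \left(-4\right)\right) 11 = -100 + \left(-8 + 4 \left(-16\right)\right) 11 = -100 + \left(-8 - 64\right) 11 = -100 - 792 = -892$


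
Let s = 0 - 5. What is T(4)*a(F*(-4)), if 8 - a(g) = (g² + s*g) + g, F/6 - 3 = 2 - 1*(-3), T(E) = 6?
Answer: -225744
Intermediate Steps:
s = -5
F = 48 (F = 18 + 6*(2 - 1*(-3)) = 18 + 6*(2 + 3) = 18 + 6*5 = 18 + 30 = 48)
a(g) = 8 - g² + 4*g (a(g) = 8 - ((g² - 5*g) + g) = 8 - (g² - 4*g) = 8 + (-g² + 4*g) = 8 - g² + 4*g)
T(4)*a(F*(-4)) = 6*(8 - (48*(-4))² + 4*(48*(-4))) = 6*(8 - 1*(-192)² + 4*(-192)) = 6*(8 - 1*36864 - 768) = 6*(8 - 36864 - 768) = 6*(-37624) = -225744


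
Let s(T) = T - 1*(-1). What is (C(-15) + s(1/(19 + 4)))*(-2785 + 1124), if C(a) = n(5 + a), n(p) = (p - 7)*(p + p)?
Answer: -13028884/23 ≈ -5.6647e+5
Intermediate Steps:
s(T) = 1 + T (s(T) = T + 1 = 1 + T)
n(p) = 2*p*(-7 + p) (n(p) = (-7 + p)*(2*p) = 2*p*(-7 + p))
C(a) = 2*(-2 + a)*(5 + a) (C(a) = 2*(5 + a)*(-7 + (5 + a)) = 2*(5 + a)*(-2 + a) = 2*(-2 + a)*(5 + a))
(C(-15) + s(1/(19 + 4)))*(-2785 + 1124) = (2*(-2 - 15)*(5 - 15) + (1 + 1/(19 + 4)))*(-2785 + 1124) = (2*(-17)*(-10) + (1 + 1/23))*(-1661) = (340 + (1 + 1/23))*(-1661) = (340 + 24/23)*(-1661) = (7844/23)*(-1661) = -13028884/23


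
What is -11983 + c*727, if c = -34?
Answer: -36701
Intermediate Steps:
-11983 + c*727 = -11983 - 34*727 = -11983 - 24718 = -36701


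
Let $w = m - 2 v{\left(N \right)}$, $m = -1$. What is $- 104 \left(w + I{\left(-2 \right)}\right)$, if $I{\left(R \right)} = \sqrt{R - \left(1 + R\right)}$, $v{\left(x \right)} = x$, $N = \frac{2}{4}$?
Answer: $208 - 104 i \approx 208.0 - 104.0 i$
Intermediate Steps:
$N = \frac{1}{2}$ ($N = 2 \cdot \frac{1}{4} = \frac{1}{2} \approx 0.5$)
$I{\left(R \right)} = i$ ($I{\left(R \right)} = \sqrt{-1} = i$)
$w = -2$ ($w = -1 - 1 = -2$)
$- 104 \left(w + I{\left(-2 \right)}\right) = - 104 \left(-2 + i\right) = 208 - 104 i$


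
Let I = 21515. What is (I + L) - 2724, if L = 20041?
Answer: 38832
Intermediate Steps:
(I + L) - 2724 = (21515 + 20041) - 2724 = 41556 - 2724 = 38832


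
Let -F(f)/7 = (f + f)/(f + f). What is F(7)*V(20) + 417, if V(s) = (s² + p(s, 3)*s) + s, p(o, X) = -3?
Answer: -2103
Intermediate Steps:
F(f) = -7 (F(f) = -7*(f + f)/(f + f) = -7*2*f/(2*f) = -7*2*f*1/(2*f) = -7*1 = -7)
V(s) = s² - 2*s (V(s) = (s² - 3*s) + s = s² - 2*s)
F(7)*V(20) + 417 = -140*(-2 + 20) + 417 = -140*18 + 417 = -7*360 + 417 = -2520 + 417 = -2103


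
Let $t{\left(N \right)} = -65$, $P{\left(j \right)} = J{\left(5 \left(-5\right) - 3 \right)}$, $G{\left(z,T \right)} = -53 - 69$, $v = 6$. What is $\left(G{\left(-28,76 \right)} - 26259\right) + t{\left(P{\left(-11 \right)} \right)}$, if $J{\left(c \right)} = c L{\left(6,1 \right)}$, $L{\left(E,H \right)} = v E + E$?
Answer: $-26446$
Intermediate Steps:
$L{\left(E,H \right)} = 7 E$ ($L{\left(E,H \right)} = 6 E + E = 7 E$)
$G{\left(z,T \right)} = -122$ ($G{\left(z,T \right)} = -53 - 69 = -122$)
$J{\left(c \right)} = 42 c$ ($J{\left(c \right)} = c 7 \cdot 6 = c 42 = 42 c$)
$P{\left(j \right)} = -1176$ ($P{\left(j \right)} = 42 \left(5 \left(-5\right) - 3\right) = 42 \left(-25 - 3\right) = 42 \left(-28\right) = -1176$)
$\left(G{\left(-28,76 \right)} - 26259\right) + t{\left(P{\left(-11 \right)} \right)} = \left(-122 - 26259\right) - 65 = -26381 - 65 = -26446$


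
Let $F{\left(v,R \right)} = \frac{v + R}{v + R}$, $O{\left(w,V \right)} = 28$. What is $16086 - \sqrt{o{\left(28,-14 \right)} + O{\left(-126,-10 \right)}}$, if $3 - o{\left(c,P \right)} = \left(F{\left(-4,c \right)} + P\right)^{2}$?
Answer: $16086 - i \sqrt{138} \approx 16086.0 - 11.747 i$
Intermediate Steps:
$F{\left(v,R \right)} = 1$ ($F{\left(v,R \right)} = \frac{R + v}{R + v} = 1$)
$o{\left(c,P \right)} = 3 - \left(1 + P\right)^{2}$
$16086 - \sqrt{o{\left(28,-14 \right)} + O{\left(-126,-10 \right)}} = 16086 - \sqrt{\left(3 - \left(1 - 14\right)^{2}\right) + 28} = 16086 - \sqrt{\left(3 - \left(-13\right)^{2}\right) + 28} = 16086 - \sqrt{\left(3 - 169\right) + 28} = 16086 - \sqrt{-166 + 28} = 16086 - \sqrt{-138} = 16086 - i \sqrt{138}$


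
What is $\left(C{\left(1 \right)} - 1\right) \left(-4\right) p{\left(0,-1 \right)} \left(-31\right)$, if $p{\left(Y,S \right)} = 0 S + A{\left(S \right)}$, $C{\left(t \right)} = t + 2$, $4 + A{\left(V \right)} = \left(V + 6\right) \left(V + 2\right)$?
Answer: $248$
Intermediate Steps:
$A{\left(V \right)} = -4 + \left(2 + V\right) \left(6 + V\right)$ ($A{\left(V \right)} = -4 + \left(V + 6\right) \left(V + 2\right) = -4 + \left(6 + V\right) \left(2 + V\right) = -4 + \left(2 + V\right) \left(6 + V\right)$)
$C{\left(t \right)} = 2 + t$
$p{\left(Y,S \right)} = 8 + S^{2} + 8 S$ ($p{\left(Y,S \right)} = 0 S + \left(8 + S^{2} + 8 S\right) = 0 + \left(8 + S^{2} + 8 S\right) = 8 + S^{2} + 8 S$)
$\left(C{\left(1 \right)} - 1\right) \left(-4\right) p{\left(0,-1 \right)} \left(-31\right) = \left(\left(2 + 1\right) - 1\right) \left(-4\right) \left(8 + \left(-1\right)^{2} + 8 \left(-1\right)\right) \left(-31\right) = \left(3 - 1\right) \left(-4\right) \left(8 + 1 - 8\right) \left(-31\right) = 2 \left(-4\right) 1 \left(-31\right) = \left(-8\right) 1 \left(-31\right) = \left(-8\right) \left(-31\right) = 248$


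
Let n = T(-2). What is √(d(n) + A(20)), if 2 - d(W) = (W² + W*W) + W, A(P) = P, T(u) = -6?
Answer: 2*I*√11 ≈ 6.6332*I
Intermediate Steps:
n = -6
d(W) = 2 - W - 2*W² (d(W) = 2 - ((W² + W*W) + W) = 2 - ((W² + W²) + W) = 2 - (2*W² + W) = 2 - (W + 2*W²) = 2 + (-W - 2*W²) = 2 - W - 2*W²)
√(d(n) + A(20)) = √((2 - 1*(-6) - 2*(-6)²) + 20) = √((2 + 6 - 2*36) + 20) = √((2 + 6 - 72) + 20) = √(-64 + 20) = √(-44) = 2*I*√11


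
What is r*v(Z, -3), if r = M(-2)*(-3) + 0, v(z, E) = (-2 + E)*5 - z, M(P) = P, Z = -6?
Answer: -114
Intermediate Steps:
v(z, E) = -10 - z + 5*E (v(z, E) = (-10 + 5*E) - z = -10 - z + 5*E)
r = 6 (r = -2*(-3) + 0 = 6 + 0 = 6)
r*v(Z, -3) = 6*(-10 - 1*(-6) + 5*(-3)) = 6*(-10 + 6 - 15) = 6*(-19) = -114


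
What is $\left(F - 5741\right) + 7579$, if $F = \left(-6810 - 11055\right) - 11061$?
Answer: $-27088$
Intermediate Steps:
$F = -28926$ ($F = -17865 - 11061 = -28926$)
$\left(F - 5741\right) + 7579 = \left(-28926 - 5741\right) + 7579 = -34667 + 7579 = -27088$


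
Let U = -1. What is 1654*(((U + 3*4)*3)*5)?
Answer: 272910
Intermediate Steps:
1654*(((U + 3*4)*3)*5) = 1654*(((-1 + 3*4)*3)*5) = 1654*(((-1 + 12)*3)*5) = 1654*((11*3)*5) = 1654*(33*5) = 1654*165 = 272910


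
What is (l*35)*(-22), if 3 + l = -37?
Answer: 30800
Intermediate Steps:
l = -40 (l = -3 - 37 = -40)
(l*35)*(-22) = -40*35*(-22) = -1400*(-22) = 30800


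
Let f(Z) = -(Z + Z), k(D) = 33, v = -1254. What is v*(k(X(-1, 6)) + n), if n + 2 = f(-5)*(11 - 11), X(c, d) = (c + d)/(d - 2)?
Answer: -38874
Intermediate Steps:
X(c, d) = (c + d)/(-2 + d)
f(Z) = -2*Z
n = -2 (n = -2 + (-2*(-5))*(11 - 11) = -2 + 10*0 = -2 + 0 = -2)
v*(k(X(-1, 6)) + n) = -1254*(33 - 2) = -1254*31 = -38874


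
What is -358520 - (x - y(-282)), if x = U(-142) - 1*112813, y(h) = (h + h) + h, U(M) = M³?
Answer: 2616735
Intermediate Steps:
y(h) = 3*h (y(h) = 2*h + h = 3*h)
x = -2976101 (x = (-142)³ - 1*112813 = -2863288 - 112813 = -2976101)
-358520 - (x - y(-282)) = -358520 - (-2976101 - 3*(-282)) = -358520 - (-2976101 - 1*(-846)) = -358520 - (-2976101 + 846) = -358520 - 1*(-2975255) = -358520 + 2975255 = 2616735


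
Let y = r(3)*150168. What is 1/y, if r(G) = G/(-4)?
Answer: -1/112626 ≈ -8.8789e-6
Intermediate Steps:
r(G) = -G/4 (r(G) = G*(-1/4) = -G/4)
y = -112626 (y = -1/4*3*150168 = -3/4*150168 = -112626)
1/y = 1/(-112626) = -1/112626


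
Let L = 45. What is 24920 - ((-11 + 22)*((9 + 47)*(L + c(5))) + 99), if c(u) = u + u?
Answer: -9059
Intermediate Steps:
c(u) = 2*u
24920 - ((-11 + 22)*((9 + 47)*(L + c(5))) + 99) = 24920 - ((-11 + 22)*((9 + 47)*(45 + 2*5)) + 99) = 24920 - (11*(56*(45 + 10)) + 99) = 24920 - (11*(56*55) + 99) = 24920 - (11*3080 + 99) = 24920 - (33880 + 99) = 24920 - 1*33979 = 24920 - 33979 = -9059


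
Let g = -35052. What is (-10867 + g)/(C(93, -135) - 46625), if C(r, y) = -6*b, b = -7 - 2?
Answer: 45919/46571 ≈ 0.98600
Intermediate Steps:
b = -9
C(r, y) = 54 (C(r, y) = -6*(-9) = 54)
(-10867 + g)/(C(93, -135) - 46625) = (-10867 - 35052)/(54 - 46625) = -45919/(-46571) = -45919*(-1/46571) = 45919/46571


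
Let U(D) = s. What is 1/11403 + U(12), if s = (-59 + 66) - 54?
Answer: -535940/11403 ≈ -47.000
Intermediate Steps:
s = -47 (s = 7 - 54 = -47)
U(D) = -47
1/11403 + U(12) = 1/11403 - 47 = -535940/11403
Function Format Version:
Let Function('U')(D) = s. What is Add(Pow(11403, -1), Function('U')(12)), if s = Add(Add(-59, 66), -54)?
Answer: Rational(-535940, 11403) ≈ -47.000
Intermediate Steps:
s = -47 (s = Add(7, -54) = -47)
Function('U')(D) = -47
Add(Pow(11403, -1), Function('U')(12)) = Add(Pow(11403, -1), -47) = Add(Rational(1, 11403), -47) = Rational(-535940, 11403)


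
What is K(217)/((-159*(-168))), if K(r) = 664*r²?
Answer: 558341/477 ≈ 1170.5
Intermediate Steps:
K(217)/((-159*(-168))) = (664*217²)/((-159*(-168))) = (664*47089)/26712 = 31267096*(1/26712) = 558341/477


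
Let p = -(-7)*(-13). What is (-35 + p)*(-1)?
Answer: 126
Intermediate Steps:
p = -91 (p = -1*91 = -91)
(-35 + p)*(-1) = (-35 - 91)*(-1) = -126*(-1) = 126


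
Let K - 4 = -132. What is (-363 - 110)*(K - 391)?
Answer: 245487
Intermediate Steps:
K = -128 (K = 4 - 132 = -128)
(-363 - 110)*(K - 391) = (-363 - 110)*(-128 - 391) = -473*(-519) = 245487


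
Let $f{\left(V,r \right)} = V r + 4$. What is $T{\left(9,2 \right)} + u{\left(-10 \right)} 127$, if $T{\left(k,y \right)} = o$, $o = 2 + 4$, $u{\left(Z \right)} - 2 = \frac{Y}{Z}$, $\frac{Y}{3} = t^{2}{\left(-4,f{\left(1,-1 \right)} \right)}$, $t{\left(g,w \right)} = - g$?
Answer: $- \frac{1748}{5} \approx -349.6$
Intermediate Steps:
$f{\left(V,r \right)} = 4 + V r$
$Y = 48$ ($Y = 3 \left(\left(-1\right) \left(-4\right)\right)^{2} = 3 \cdot 4^{2} = 3 \cdot 16 = 48$)
$u{\left(Z \right)} = 2 + \frac{48}{Z}$
$o = 6$
$T{\left(k,y \right)} = 6$
$T{\left(9,2 \right)} + u{\left(-10 \right)} 127 = 6 + \left(2 + \frac{48}{-10}\right) 127 = 6 + \left(2 + 48 \left(- \frac{1}{10}\right)\right) 127 = 6 + \left(2 - \frac{24}{5}\right) 127 = 6 - \frac{1778}{5} = - \frac{1748}{5}$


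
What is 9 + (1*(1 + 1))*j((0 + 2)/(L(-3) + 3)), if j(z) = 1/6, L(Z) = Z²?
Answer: 28/3 ≈ 9.3333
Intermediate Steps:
j(z) = ⅙
9 + (1*(1 + 1))*j((0 + 2)/(L(-3) + 3)) = 9 + (1*(1 + 1))*(⅙) = 9 + (1*2)*(⅙) = 9 + 2*(⅙) = 9 + ⅓ = 28/3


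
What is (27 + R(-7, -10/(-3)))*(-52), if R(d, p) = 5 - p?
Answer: -4472/3 ≈ -1490.7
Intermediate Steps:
(27 + R(-7, -10/(-3)))*(-52) = (27 + (5 - (-10)/(-3)))*(-52) = (27 + (5 - (-10)*(-1)/3))*(-52) = (27 + (5 - 1*10/3))*(-52) = (27 + (5 - 10/3))*(-52) = (27 + 5/3)*(-52) = (86/3)*(-52) = -4472/3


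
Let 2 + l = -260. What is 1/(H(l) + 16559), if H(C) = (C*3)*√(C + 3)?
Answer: 16559/434209645 + 786*I*√259/434209645 ≈ 3.8136e-5 + 2.9132e-5*I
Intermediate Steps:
l = -262 (l = -2 - 260 = -262)
H(C) = 3*C*√(3 + C) (H(C) = (3*C)*√(3 + C) = 3*C*√(3 + C))
1/(H(l) + 16559) = 1/(3*(-262)*√(3 - 262) + 16559) = 1/(3*(-262)*√(-259) + 16559) = 1/(3*(-262)*(I*√259) + 16559) = 1/(-786*I*√259 + 16559) = 1/(16559 - 786*I*√259)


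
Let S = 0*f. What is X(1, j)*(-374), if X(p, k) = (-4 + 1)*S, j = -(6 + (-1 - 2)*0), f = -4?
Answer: 0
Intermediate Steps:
S = 0 (S = 0*(-4) = 0)
j = -6 (j = -(6 - 3*0) = -(6 + 0) = -1*6 = -6)
X(p, k) = 0 (X(p, k) = (-4 + 1)*0 = -3*0 = 0)
X(1, j)*(-374) = 0*(-374) = 0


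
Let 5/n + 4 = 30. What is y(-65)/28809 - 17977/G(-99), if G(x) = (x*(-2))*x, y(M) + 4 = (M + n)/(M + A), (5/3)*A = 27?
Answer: 5530675885/6031221768 ≈ 0.91701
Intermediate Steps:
A = 81/5 (A = (3/5)*27 = 81/5 ≈ 16.200)
n = 5/26 (n = 5/(-4 + 30) = 5/26 ≈ 0.19231)
y(M) = -4 + (5/26 + M)/(81/5 + M) (y(M) = -4 + (M + 5/26)/(M + 81/5) = -4 + (5/26 + M)/(81/5 + M))
G(x) = -2*x**2 (G(x) = (-2*x)*x = -2*x**2)
y(-65)/28809 - 17977/G(-99) = ((-8399 - 390*(-65))/(26*(81 + 5*(-65))))/28809 - 17977/((-2*(-99)**2)) = ((-8399 + 25350)/(26*(81 - 325)))*(1/28809) - 17977/((-2*9801)) = ((1/26)*16951/(-244))*(1/28809) - 17977/(-19602) = ((1/26)*(-1/244)*16951)*(1/28809) - 17977*(-1/19602) = -16951/6344*1/28809 + 17977/19602 = -1541/16614936 + 17977/19602 = 5530675885/6031221768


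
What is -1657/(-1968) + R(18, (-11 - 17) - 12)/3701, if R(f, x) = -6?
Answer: 6120749/7283568 ≈ 0.84035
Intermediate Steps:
-1657/(-1968) + R(18, (-11 - 17) - 12)/3701 = -1657/(-1968) - 6/3701 = -1657*(-1/1968) - 6*1/3701 = 1657/1968 - 6/3701 = 6120749/7283568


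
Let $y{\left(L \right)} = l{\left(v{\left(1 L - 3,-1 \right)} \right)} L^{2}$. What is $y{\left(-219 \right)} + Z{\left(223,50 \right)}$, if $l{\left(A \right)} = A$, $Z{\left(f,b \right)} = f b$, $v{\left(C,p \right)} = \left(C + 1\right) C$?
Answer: $2353073732$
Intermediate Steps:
$v{\left(C,p \right)} = C \left(1 + C\right)$ ($v{\left(C,p \right)} = \left(1 + C\right) C = C \left(1 + C\right)$)
$Z{\left(f,b \right)} = b f$
$y{\left(L \right)} = L^{2} \left(-3 + L\right) \left(-2 + L\right)$ ($y{\left(L \right)} = \left(1 L - 3\right) \left(1 + \left(1 L - 3\right)\right) L^{2} = \left(L - 3\right) \left(1 + \left(L - 3\right)\right) L^{2} = \left(-3 + L\right) \left(1 + \left(-3 + L\right)\right) L^{2} = \left(-3 + L\right) \left(-2 + L\right) L^{2} = L^{2} \left(-3 + L\right) \left(-2 + L\right)$)
$y{\left(-219 \right)} + Z{\left(223,50 \right)} = \left(-219\right)^{2} \left(-3 - 219\right) \left(-2 - 219\right) + 50 \cdot 223 = 47961 \left(-222\right) \left(-221\right) + 11150 = 2353062582 + 11150 = 2353073732$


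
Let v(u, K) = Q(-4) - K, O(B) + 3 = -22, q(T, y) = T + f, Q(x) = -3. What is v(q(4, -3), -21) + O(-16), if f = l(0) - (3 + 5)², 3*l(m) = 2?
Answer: -7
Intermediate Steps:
l(m) = ⅔ (l(m) = (⅓)*2 = ⅔)
f = -190/3 (f = ⅔ - (3 + 5)² = ⅔ - 1*8² = ⅔ - 1*64 = ⅔ - 64 = -190/3 ≈ -63.333)
q(T, y) = -190/3 + T (q(T, y) = T - 190/3 = -190/3 + T)
O(B) = -25 (O(B) = -3 - 22 = -25)
v(u, K) = -3 - K
v(q(4, -3), -21) + O(-16) = (-3 - 1*(-21)) - 25 = (-3 + 21) - 25 = 18 - 25 = -7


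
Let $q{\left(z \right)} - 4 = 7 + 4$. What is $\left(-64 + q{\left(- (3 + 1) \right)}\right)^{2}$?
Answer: $2401$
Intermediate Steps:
$q{\left(z \right)} = 15$ ($q{\left(z \right)} = 4 + \left(7 + 4\right) = 4 + 11 = 15$)
$\left(-64 + q{\left(- (3 + 1) \right)}\right)^{2} = \left(-64 + 15\right)^{2} = \left(-49\right)^{2} = 2401$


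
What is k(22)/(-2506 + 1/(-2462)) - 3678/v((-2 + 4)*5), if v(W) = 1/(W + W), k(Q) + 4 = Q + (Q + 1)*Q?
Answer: -453849791968/6169773 ≈ -73560.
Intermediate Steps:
k(Q) = -4 + Q + Q*(1 + Q) (k(Q) = -4 + (Q + (Q + 1)*Q) = -4 + (Q + (1 + Q)*Q) = -4 + (Q + Q*(1 + Q)) = -4 + Q + Q*(1 + Q))
v(W) = 1/(2*W)
k(22)/(-2506 + 1/(-2462)) - 3678/v((-2 + 4)*5) = (-4 + 22**2 + 2*22)/(-2506 + 1/(-2462)) - 3678/(1/(2*(((-2 + 4)*5)))) = (-4 + 484 + 44)/(-2506 - 1/2462) - 3678/(1/(2*((2*5)))) = 524/(-6169773/2462) - 3678/((1/2)/10) = 524*(-2462/6169773) - 3678/((1/2)*(1/10)) = -1290088/6169773 - 3678/1/20 = -1290088/6169773 - 3678*20 = -1290088/6169773 - 73560 = -453849791968/6169773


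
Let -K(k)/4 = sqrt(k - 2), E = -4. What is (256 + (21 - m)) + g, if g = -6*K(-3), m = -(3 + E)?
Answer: 276 + 24*I*sqrt(5) ≈ 276.0 + 53.666*I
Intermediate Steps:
m = 1 (m = -(3 - 4) = -1*(-1) = 1)
K(k) = -4*sqrt(-2 + k) (K(k) = -4*sqrt(k - 2) = -4*sqrt(-2 + k))
g = 24*I*sqrt(5) (g = -(-24)*sqrt(-2 - 3) = -(-24)*sqrt(-5) = -(-24)*I*sqrt(5) = 24*I*sqrt(5) ≈ 53.666*I)
(256 + (21 - m)) + g = (256 + (21 - 1*1)) + 24*I*sqrt(5) = (256 + (21 - 1)) + 24*I*sqrt(5) = (256 + 20) + 24*I*sqrt(5) = 276 + 24*I*sqrt(5)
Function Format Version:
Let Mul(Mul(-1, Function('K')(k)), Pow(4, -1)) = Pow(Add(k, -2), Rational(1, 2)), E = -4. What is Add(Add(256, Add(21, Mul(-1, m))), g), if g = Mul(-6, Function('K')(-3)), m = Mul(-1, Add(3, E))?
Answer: Add(276, Mul(24, I, Pow(5, Rational(1, 2)))) ≈ Add(276.00, Mul(53.666, I))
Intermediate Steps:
m = 1 (m = Mul(-1, Add(3, -4)) = Mul(-1, -1) = 1)
Function('K')(k) = Mul(-4, Pow(Add(-2, k), Rational(1, 2))) (Function('K')(k) = Mul(-4, Pow(Add(k, -2), Rational(1, 2))) = Mul(-4, Pow(Add(-2, k), Rational(1, 2))))
g = Mul(24, I, Pow(5, Rational(1, 2))) (g = Mul(-6, Mul(-4, Pow(Add(-2, -3), Rational(1, 2)))) = Mul(-6, Mul(-4, Pow(-5, Rational(1, 2)))) = Mul(-6, Mul(-4, Mul(I, Pow(5, Rational(1, 2))))) = Mul(-6, Mul(-4, I, Pow(5, Rational(1, 2)))) = Mul(24, I, Pow(5, Rational(1, 2))) ≈ Mul(53.666, I))
Add(Add(256, Add(21, Mul(-1, m))), g) = Add(Add(256, Add(21, Mul(-1, 1))), Mul(24, I, Pow(5, Rational(1, 2)))) = Add(Add(256, Add(21, -1)), Mul(24, I, Pow(5, Rational(1, 2)))) = Add(Add(256, 20), Mul(24, I, Pow(5, Rational(1, 2)))) = Add(276, Mul(24, I, Pow(5, Rational(1, 2))))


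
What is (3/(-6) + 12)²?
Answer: 529/4 ≈ 132.25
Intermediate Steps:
(3/(-6) + 12)² = (3*(-⅙) + 12)² = (-½ + 12)² = (23/2)² = 529/4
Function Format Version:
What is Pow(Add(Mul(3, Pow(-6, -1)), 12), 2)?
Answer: Rational(529, 4) ≈ 132.25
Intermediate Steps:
Pow(Add(Mul(3, Pow(-6, -1)), 12), 2) = Pow(Add(Mul(3, Rational(-1, 6)), 12), 2) = Pow(Add(Rational(-1, 2), 12), 2) = Pow(Rational(23, 2), 2) = Rational(529, 4)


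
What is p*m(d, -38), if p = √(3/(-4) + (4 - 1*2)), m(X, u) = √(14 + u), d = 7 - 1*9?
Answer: I*√30 ≈ 5.4772*I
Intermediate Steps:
d = -2 (d = 7 - 9 = -2)
p = √5/2 (p = √(3*(-¼) + (4 - 2)) = √(-¾ + 2) = √(5/4) = √5/2 ≈ 1.1180)
p*m(d, -38) = (√5/2)*√(14 - 38) = (√5/2)*√(-24) = (√5/2)*(2*I*√6) = I*√30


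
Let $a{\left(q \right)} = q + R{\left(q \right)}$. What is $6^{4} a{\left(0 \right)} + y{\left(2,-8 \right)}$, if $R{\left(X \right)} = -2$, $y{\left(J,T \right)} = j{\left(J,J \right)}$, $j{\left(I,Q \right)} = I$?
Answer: $-2590$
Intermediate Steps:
$y{\left(J,T \right)} = J$
$a{\left(q \right)} = -2 + q$ ($a{\left(q \right)} = q - 2 = -2 + q$)
$6^{4} a{\left(0 \right)} + y{\left(2,-8 \right)} = 6^{4} \left(-2 + 0\right) + 2 = 1296 \left(-2\right) + 2 = -2592 + 2 = -2590$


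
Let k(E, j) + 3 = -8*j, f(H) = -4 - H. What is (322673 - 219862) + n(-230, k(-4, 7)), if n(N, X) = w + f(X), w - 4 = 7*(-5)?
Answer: 102835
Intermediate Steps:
w = -31 (w = 4 + 7*(-5) = 4 - 35 = -31)
k(E, j) = -3 - 8*j
n(N, X) = -35 - X (n(N, X) = -31 + (-4 - X) = -35 - X)
(322673 - 219862) + n(-230, k(-4, 7)) = (322673 - 219862) + (-35 - (-3 - 8*7)) = 102811 + (-35 - (-3 - 56)) = 102811 + (-35 - 1*(-59)) = 102811 + (-35 + 59) = 102811 + 24 = 102835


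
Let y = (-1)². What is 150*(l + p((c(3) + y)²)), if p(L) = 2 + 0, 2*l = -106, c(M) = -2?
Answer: -7650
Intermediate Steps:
l = -53 (l = (½)*(-106) = -53)
y = 1
p(L) = 2
150*(l + p((c(3) + y)²)) = 150*(-53 + 2) = 150*(-51) = -7650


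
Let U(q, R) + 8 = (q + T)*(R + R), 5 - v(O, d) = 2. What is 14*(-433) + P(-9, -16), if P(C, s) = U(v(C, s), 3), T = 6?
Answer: -6016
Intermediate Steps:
v(O, d) = 3 (v(O, d) = 5 - 1*2 = 5 - 2 = 3)
U(q, R) = -8 + 2*R*(6 + q) (U(q, R) = -8 + (q + 6)*(R + R) = -8 + (6 + q)*(2*R) = -8 + 2*R*(6 + q))
P(C, s) = 46 (P(C, s) = -8 + 12*3 + 2*3*3 = -8 + 36 + 18 = 46)
14*(-433) + P(-9, -16) = 14*(-433) + 46 = -6062 + 46 = -6016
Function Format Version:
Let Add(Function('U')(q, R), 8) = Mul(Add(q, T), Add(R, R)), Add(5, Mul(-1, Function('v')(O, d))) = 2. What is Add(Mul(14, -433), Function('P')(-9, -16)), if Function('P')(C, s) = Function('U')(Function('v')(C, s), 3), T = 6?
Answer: -6016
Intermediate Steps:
Function('v')(O, d) = 3 (Function('v')(O, d) = Add(5, Mul(-1, 2)) = Add(5, -2) = 3)
Function('U')(q, R) = Add(-8, Mul(2, R, Add(6, q))) (Function('U')(q, R) = Add(-8, Mul(Add(q, 6), Add(R, R))) = Add(-8, Mul(Add(6, q), Mul(2, R))) = Add(-8, Mul(2, R, Add(6, q))))
Function('P')(C, s) = 46 (Function('P')(C, s) = Add(-8, Mul(12, 3), Mul(2, 3, 3)) = Add(-8, 36, 18) = 46)
Add(Mul(14, -433), Function('P')(-9, -16)) = Add(Mul(14, -433), 46) = Add(-6062, 46) = -6016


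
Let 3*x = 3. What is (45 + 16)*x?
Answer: 61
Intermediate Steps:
x = 1 (x = (⅓)*3 = 1)
(45 + 16)*x = (45 + 16)*1 = 61*1 = 61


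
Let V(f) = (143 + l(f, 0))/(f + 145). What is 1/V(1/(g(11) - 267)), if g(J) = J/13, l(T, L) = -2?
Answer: 167229/162620 ≈ 1.0283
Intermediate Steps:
g(J) = J/13 (g(J) = J*(1/13) = J/13)
V(f) = 141/(145 + f) (V(f) = (143 - 2)/(f + 145) = 141/(145 + f))
1/V(1/(g(11) - 267)) = 1/(141/(145 + 1/((1/13)*11 - 267))) = 1/(141/(145 + 1/(11/13 - 267))) = 1/(141/(145 + 1/(-3460/13))) = 1/(141/(145 - 13/3460)) = 1/(141/(501687/3460)) = 1/(141*(3460/501687)) = 1/(162620/167229) = 167229/162620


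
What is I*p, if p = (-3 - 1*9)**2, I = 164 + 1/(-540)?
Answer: 354236/15 ≈ 23616.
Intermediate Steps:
I = 88559/540 (I = 164 - 1/540 = 88559/540 ≈ 164.00)
p = 144 (p = (-3 - 9)**2 = (-12)**2 = 144)
I*p = (88559/540)*144 = 354236/15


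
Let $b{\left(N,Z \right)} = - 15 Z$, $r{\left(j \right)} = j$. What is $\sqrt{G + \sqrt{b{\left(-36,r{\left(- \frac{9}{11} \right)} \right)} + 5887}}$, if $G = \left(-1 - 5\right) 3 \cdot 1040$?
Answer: $\frac{\sqrt{-2265120 + 22 \sqrt{178453}}}{11} \approx 136.54 i$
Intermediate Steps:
$G = -18720$ ($G = \left(-6\right) 3 \cdot 1040 = \left(-18\right) 1040 = -18720$)
$\sqrt{G + \sqrt{b{\left(-36,r{\left(- \frac{9}{11} \right)} \right)} + 5887}} = \sqrt{-18720 + \sqrt{- 15 \left(- \frac{9}{11}\right) + 5887}} = \sqrt{-18720 + \sqrt{- 15 \left(\left(-9\right) \frac{1}{11}\right) + 5887}} = \sqrt{-18720 + \sqrt{\left(-15\right) \left(- \frac{9}{11}\right) + 5887}} = \sqrt{-18720 + \sqrt{\frac{135}{11} + 5887}} = \sqrt{-18720 + \sqrt{\frac{64892}{11}}} = \sqrt{-18720 + \frac{2 \sqrt{178453}}{11}}$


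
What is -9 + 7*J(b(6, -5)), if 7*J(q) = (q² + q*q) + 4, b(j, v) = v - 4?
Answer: 157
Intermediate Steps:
b(j, v) = -4 + v
J(q) = 4/7 + 2*q²/7 (J(q) = ((q² + q*q) + 4)/7 = ((q² + q²) + 4)/7 = (2*q² + 4)/7 = (4 + 2*q²)/7 = 4/7 + 2*q²/7)
-9 + 7*J(b(6, -5)) = -9 + 7*(4/7 + 2*(-4 - 5)²/7) = -9 + 7*(4/7 + (2/7)*(-9)²) = -9 + 7*(4/7 + (2/7)*81) = -9 + 7*(4/7 + 162/7) = -9 + 7*(166/7) = -9 + 166 = 157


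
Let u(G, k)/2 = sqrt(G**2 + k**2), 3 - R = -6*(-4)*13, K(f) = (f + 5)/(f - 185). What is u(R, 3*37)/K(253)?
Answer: 68*sqrt(11978)/43 ≈ 173.07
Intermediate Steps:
K(f) = (5 + f)/(-185 + f)
R = -309 (R = 3 - (-6*(-4))*13 = 3 - 24*13 = 3 - 1*312 = 3 - 312 = -309)
u(G, k) = 2*sqrt(G**2 + k**2)
u(R, 3*37)/K(253) = (2*sqrt((-309)**2 + (3*37)**2))/(((5 + 253)/(-185 + 253))) = (2*sqrt(95481 + 111**2))/((258/68)) = (2*sqrt(95481 + 12321))/(((1/68)*258)) = (2*sqrt(107802))/(129/34) = (2*(3*sqrt(11978)))*(34/129) = (6*sqrt(11978))*(34/129) = 68*sqrt(11978)/43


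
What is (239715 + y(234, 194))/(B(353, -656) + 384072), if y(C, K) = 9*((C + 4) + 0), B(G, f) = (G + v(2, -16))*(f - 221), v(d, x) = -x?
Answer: 11517/2879 ≈ 4.0004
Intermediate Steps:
B(G, f) = (-221 + f)*(16 + G) (B(G, f) = (G - 1*(-16))*(f - 221) = (G + 16)*(-221 + f) = (16 + G)*(-221 + f) = (-221 + f)*(16 + G))
y(C, K) = 36 + 9*C (y(C, K) = 9*((4 + C) + 0) = 9*(4 + C) = 36 + 9*C)
(239715 + y(234, 194))/(B(353, -656) + 384072) = (239715 + (36 + 9*234))/((-3536 - 221*353 + 16*(-656) + 353*(-656)) + 384072) = (239715 + (36 + 2106))/((-3536 - 78013 - 10496 - 231568) + 384072) = (239715 + 2142)/(-323613 + 384072) = 241857/60459 = 241857*(1/60459) = 11517/2879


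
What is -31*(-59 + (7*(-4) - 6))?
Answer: 2883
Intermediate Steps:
-31*(-59 + (7*(-4) - 6)) = -31*(-59 + (-28 - 6)) = -31*(-59 - 34) = -31*(-93) = 2883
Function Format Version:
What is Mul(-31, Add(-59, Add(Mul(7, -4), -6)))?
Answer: 2883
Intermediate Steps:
Mul(-31, Add(-59, Add(Mul(7, -4), -6))) = Mul(-31, Add(-59, Add(-28, -6))) = Mul(-31, Add(-59, -34)) = Mul(-31, -93) = 2883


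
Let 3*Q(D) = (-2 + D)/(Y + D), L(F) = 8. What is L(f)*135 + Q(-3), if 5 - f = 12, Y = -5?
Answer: 25925/24 ≈ 1080.2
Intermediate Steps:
f = -7 (f = 5 - 1*12 = 5 - 12 = -7)
Q(D) = (-2 + D)/(3*(-5 + D)) (Q(D) = ((-2 + D)/(-5 + D))/3 = (-2 + D)/(3*(-5 + D)))
L(f)*135 + Q(-3) = 8*135 + (-2 - 3)/(3*(-5 - 3)) = 1080 + (⅓)*(-5)/(-8) = 1080 + (⅓)*(-⅛)*(-5) = 1080 + 5/24 = 25925/24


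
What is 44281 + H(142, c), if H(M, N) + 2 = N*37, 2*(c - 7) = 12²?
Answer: 47202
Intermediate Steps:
c = 79 (c = 7 + (½)*12² = 7 + (½)*144 = 7 + 72 = 79)
H(M, N) = -2 + 37*N (H(M, N) = -2 + N*37 = -2 + 37*N)
44281 + H(142, c) = 44281 + (-2 + 37*79) = 44281 + (-2 + 2923) = 44281 + 2921 = 47202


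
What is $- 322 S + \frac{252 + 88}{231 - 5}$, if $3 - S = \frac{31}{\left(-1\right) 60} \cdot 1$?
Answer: $- \frac{3833623}{3390} \approx -1130.9$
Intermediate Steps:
$S = \frac{211}{60}$ ($S = 3 - \frac{31}{\left(-1\right) 60} \cdot 1 = 3 - \frac{31}{-60} \cdot 1 = 3 - 31 \left(- \frac{1}{60}\right) 1 = 3 - \left(- \frac{31}{60}\right) 1 = 3 - - \frac{31}{60} = 3 + \frac{31}{60} = \frac{211}{60} \approx 3.5167$)
$- 322 S + \frac{252 + 88}{231 - 5} = \left(-322\right) \frac{211}{60} + \frac{252 + 88}{231 - 5} = - \frac{33971}{30} + \frac{340}{226} = - \frac{33971}{30} + 340 \cdot \frac{1}{226} = - \frac{33971}{30} + \frac{170}{113} = - \frac{3833623}{3390}$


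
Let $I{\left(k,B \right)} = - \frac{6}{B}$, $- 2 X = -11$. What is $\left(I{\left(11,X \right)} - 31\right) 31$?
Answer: $- \frac{10943}{11} \approx -994.82$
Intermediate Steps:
$X = \frac{11}{2}$ ($X = \left(- \frac{1}{2}\right) \left(-11\right) = \frac{11}{2} \approx 5.5$)
$\left(I{\left(11,X \right)} - 31\right) 31 = \left(- \frac{6}{\frac{11}{2}} - 31\right) 31 = \left(\left(-6\right) \frac{2}{11} - 31\right) 31 = \left(- \frac{12}{11} - 31\right) 31 = \left(- \frac{353}{11}\right) 31 = - \frac{10943}{11}$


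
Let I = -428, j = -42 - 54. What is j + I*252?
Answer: -107952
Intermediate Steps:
j = -96
j + I*252 = -96 - 428*252 = -96 - 107856 = -107952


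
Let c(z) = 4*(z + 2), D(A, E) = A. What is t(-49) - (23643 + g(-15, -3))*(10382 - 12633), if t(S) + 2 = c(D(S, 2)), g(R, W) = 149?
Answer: 53555602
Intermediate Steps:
c(z) = 8 + 4*z (c(z) = 4*(2 + z) = 8 + 4*z)
t(S) = 6 + 4*S (t(S) = -2 + (8 + 4*S) = 6 + 4*S)
t(-49) - (23643 + g(-15, -3))*(10382 - 12633) = (6 + 4*(-49)) - (23643 + 149)*(10382 - 12633) = (6 - 196) - 23792*(-2251) = -190 - 1*(-53555792) = -190 + 53555792 = 53555602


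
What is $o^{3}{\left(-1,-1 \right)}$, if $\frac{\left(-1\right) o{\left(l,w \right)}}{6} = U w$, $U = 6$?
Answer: $46656$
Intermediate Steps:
$o{\left(l,w \right)} = - 36 w$ ($o{\left(l,w \right)} = - 6 \cdot 6 w = - 36 w$)
$o^{3}{\left(-1,-1 \right)} = \left(\left(-36\right) \left(-1\right)\right)^{3} = 36^{3} = 46656$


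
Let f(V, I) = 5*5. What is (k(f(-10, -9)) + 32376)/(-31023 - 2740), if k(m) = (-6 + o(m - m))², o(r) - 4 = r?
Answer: -32380/33763 ≈ -0.95904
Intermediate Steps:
f(V, I) = 25
o(r) = 4 + r
k(m) = 4 (k(m) = (-6 + (4 + (m - m)))² = (-6 + (4 + 0))² = (-6 + 4)² = (-2)² = 4)
(k(f(-10, -9)) + 32376)/(-31023 - 2740) = (4 + 32376)/(-31023 - 2740) = 32380/(-33763) = 32380*(-1/33763) = -32380/33763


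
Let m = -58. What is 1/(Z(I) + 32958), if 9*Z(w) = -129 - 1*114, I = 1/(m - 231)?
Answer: 1/32931 ≈ 3.0367e-5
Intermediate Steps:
I = -1/289 (I = 1/(-58 - 231) = 1/(-289) = -1/289 ≈ -0.0034602)
Z(w) = -27 (Z(w) = (-129 - 1*114)/9 = (-129 - 114)/9 = (1/9)*(-243) = -27)
1/(Z(I) + 32958) = 1/(-27 + 32958) = 1/32931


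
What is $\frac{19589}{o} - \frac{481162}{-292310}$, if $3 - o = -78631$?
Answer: $\frac{21780876649}{11492752270} \approx 1.8952$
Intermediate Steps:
$o = 78634$ ($o = 3 - -78631 = 3 + 78631 = 78634$)
$\frac{19589}{o} - \frac{481162}{-292310} = \frac{19589}{78634} - \frac{481162}{-292310} = 19589 \cdot \frac{1}{78634} - - \frac{240581}{146155} = \frac{19589}{78634} + \frac{240581}{146155} = \frac{21780876649}{11492752270}$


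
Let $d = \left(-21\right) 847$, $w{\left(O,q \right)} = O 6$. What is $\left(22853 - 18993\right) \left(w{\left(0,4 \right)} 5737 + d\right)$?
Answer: $-68657820$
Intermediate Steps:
$w{\left(O,q \right)} = 6 O$
$d = -17787$
$\left(22853 - 18993\right) \left(w{\left(0,4 \right)} 5737 + d\right) = \left(22853 - 18993\right) \left(6 \cdot 0 \cdot 5737 - 17787\right) = \left(22853 + \left(\left(3984 - 10295\right) - 12682\right)\right) \left(0 \cdot 5737 - 17787\right) = \left(22853 - 18993\right) \left(0 - 17787\right) = \left(22853 - 18993\right) \left(-17787\right) = 3860 \left(-17787\right) = -68657820$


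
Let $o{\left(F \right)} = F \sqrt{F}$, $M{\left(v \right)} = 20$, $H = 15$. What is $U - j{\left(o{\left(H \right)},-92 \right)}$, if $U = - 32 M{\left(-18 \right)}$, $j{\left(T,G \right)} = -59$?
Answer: $-581$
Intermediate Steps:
$o{\left(F \right)} = F^{\frac{3}{2}}$
$U = -640$ ($U = \left(-32\right) 20 = -640$)
$U - j{\left(o{\left(H \right)},-92 \right)} = -640 - -59 = -640 + 59 = -581$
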